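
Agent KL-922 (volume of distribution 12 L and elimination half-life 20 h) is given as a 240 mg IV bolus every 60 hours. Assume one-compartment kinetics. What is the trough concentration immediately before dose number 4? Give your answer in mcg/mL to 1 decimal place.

2.9 mcg/mL

f = (1/2)^(τ/t½) = (1/2)^(60/20) ≈ 0.1250.
C₀ = D/Vd = 240/12 ≈ 20.000 mcg/mL.
Before the 4th dose, 3 doses have been given. Superposition: Cmin = C₀·(f + f² + … + f^3).
≈ 20.000 × (0.1250 + 0.0156 + 0.0020) ≈ 20.000 × 0.1426 ≈ 2.852 mcg/mL.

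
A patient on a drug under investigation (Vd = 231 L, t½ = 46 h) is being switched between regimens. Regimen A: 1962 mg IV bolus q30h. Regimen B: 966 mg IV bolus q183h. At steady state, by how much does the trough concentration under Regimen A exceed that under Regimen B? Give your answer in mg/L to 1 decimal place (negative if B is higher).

Regimen A: f = (1/2)^(30/46) ≈ 0.6363; Cmin,ss = (1962/231)·f/(1−f) ≈ 14.860 mg/L.
Regimen B: f = (1/2)^(183/46) ≈ 0.0634; Cmin,ss = (966/231)·f/(1−f) ≈ 0.283 mg/L.
Difference ≈ 14.860 − 0.283 ≈ 14.577 mg/L.

14.6 mg/L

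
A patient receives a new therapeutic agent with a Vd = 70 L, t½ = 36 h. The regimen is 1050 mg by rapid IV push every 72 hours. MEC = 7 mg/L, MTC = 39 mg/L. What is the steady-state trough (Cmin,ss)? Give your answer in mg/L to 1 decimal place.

5.0 mg/L

The dosing interval is 2 half-lives, so f = 2^(−2) = 0.25.
At steady state, R = 1/(1 − 0.25) = 4/3.
Single-dose peak C₀ = D/Vd = 1050/70 = 15 mg/L.
Steady-state peak Cmax,ss = C₀·R = 15 × 4/3 ≈ 20.000 mg/L.
Steady-state trough Cmin,ss = Cmax,ss·f ≈ 20.000 × 0.25 ≈ 5.000 mg/L.
Trough 5.0 mg/L vs MEC 7 mg/L: subtherapeutic.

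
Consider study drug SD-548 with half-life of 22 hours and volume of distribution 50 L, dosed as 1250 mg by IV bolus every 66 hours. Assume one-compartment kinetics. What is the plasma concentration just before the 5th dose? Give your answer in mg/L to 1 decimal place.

3.6 mg/L

f = (1/2)^(τ/t½) = (1/2)^(66/22) ≈ 0.1250.
C₀ = D/Vd = 1250/50 ≈ 25.000 mg/L.
Before the 5th dose, 4 doses have been given. Superposition: Cmin = C₀·(f + f² + … + f^4).
≈ 25.000 × (0.1250 + 0.0156 + 0.0020 + 0.0002) ≈ 25.000 × 0.1428 ≈ 3.570 mg/L.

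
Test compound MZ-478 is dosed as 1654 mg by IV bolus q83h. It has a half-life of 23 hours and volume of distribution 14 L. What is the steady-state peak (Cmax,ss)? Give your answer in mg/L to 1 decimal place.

Over one 83-h interval, 83/23 ≈ 3.6087 half-lives elapse, leaving f ≈ 0.0820 of each dose.
Accumulation ratio R = 1/(1 − f) ≈ 1/0.9180 ≈ 1.0893.
Each bolus raises the concentration by D/Vd = 1654/14 ≈ 118.143 mg/L.
Cmax,ss = C₀/(1 − f) ≈ 118.143/0.9180 ≈ 128.696 mg/L.

128.7 mg/L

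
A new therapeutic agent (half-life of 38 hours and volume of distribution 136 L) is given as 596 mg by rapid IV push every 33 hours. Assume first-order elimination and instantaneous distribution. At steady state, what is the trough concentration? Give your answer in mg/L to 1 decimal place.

5.3 mg/L

τ/t½ = 33/38 ≈ 0.86842, so fraction remaining f = (1/2)^(33/38) ≈ 0.5477.
Accumulation ratio R = 1/(1 − f) ≈ 1/0.4523 ≈ 2.2109.
Each bolus raises the concentration by D/Vd = 596/136 ≈ 4.382 mg/L.
Steady-state peak Cmax,ss = C₀·R ≈ 4.382 × 2.2109 ≈ 9.688 mg/L.
Steady-state trough Cmin,ss = Cmax,ss·f ≈ 9.688 × 0.5477 ≈ 5.306 mg/L.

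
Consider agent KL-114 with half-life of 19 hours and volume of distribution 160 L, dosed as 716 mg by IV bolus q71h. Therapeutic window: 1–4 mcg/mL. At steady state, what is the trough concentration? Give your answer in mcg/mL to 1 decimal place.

0.4 mcg/mL

k = ln2/t½ = ln2/19 ≈ 0.036481 h⁻¹; fraction remaining f = e^(−kτ) = e^(−0.036481×71) ≈ 0.0750.
Accumulation ratio R = 1/(1 − f) ≈ 1/0.9250 ≈ 1.0811.
Single-dose peak C₀ = D/Vd = 716/160 ≈ 4.475 mcg/mL.
Steady-state peak Cmax,ss = C₀·R ≈ 4.475 × 1.0811 ≈ 4.838 mcg/mL.
Steady-state trough Cmin,ss = Cmax,ss·f ≈ 4.838 × 0.0750 ≈ 0.363 mcg/mL.
Trough 0.4 mcg/mL vs MEC 1 mcg/mL: subtherapeutic.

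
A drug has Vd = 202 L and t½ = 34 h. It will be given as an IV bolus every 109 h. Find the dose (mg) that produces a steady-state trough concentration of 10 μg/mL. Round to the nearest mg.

16619 mg

τ/t½ = 109/34 ≈ 3.2059, so f = (1/2)^(109/34) ≈ 0.108376.
Cmin,ss = (D/Vd)·f/(1−f), so D = Cmin,ss·Vd·(1−f)/f.
D = 10 × 202 × (1−f)/f ≈ 10 × 202 × 8.22714 ≈ 16618.82 mg.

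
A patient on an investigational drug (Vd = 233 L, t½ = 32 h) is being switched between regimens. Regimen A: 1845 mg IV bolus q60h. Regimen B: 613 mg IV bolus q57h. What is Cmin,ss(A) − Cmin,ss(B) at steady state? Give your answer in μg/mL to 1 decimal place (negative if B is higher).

1.9 μg/mL

Regimen A: f = (1/2)^(60/32) ≈ 0.2726; Cmin,ss = (1845/233)·f/(1−f) ≈ 2.968 μg/mL.
Regimen B: f = (1/2)^(57/32) ≈ 0.2909; Cmin,ss = (613/233)·f/(1−f) ≈ 1.079 μg/mL.
Difference ≈ 2.968 − 1.079 ≈ 1.889 μg/mL.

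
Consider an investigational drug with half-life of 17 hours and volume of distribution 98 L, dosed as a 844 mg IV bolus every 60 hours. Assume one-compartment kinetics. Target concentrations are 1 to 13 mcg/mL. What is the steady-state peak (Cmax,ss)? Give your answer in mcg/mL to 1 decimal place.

9.4 mcg/mL

Over one 60-h interval, 60/17 ≈ 3.5294 half-lives elapse, leaving f ≈ 0.0866 of each dose.
Accumulation ratio R = 1/(1 − f) ≈ 1/0.9134 ≈ 1.0948.
Single-dose peak C₀ = D/Vd = 844/98 ≈ 8.612 mcg/mL.
Steady-state peak Cmax,ss = C₀·R ≈ 8.612 × 1.0948 ≈ 9.428 mcg/mL.
Peak 9.4 mcg/mL vs MTC 13 mcg/mL: below toxic threshold.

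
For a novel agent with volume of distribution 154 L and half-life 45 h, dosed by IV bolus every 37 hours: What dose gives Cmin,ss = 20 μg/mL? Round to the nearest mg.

2366 mg

τ/t½ = 37/45 ≈ 0.82222, so f = (1/2)^(37/45) ≈ 0.565570.
Cmin,ss = (D/Vd)·f/(1−f), so D = Cmin,ss·Vd·(1−f)/f.
D = 20 × 154 × (1−f)/f ≈ 20 × 154 × 0.76813 ≈ 2365.84 mg.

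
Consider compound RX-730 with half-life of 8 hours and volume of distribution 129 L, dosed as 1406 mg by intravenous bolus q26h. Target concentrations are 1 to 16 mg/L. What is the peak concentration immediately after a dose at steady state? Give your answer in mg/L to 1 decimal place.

12.2 mg/L

τ/t½ = 26/8 ≈ 3.25, so fraction remaining f = (1/2)^(26/8) ≈ 0.1051.
At steady state, accumulation factor R = 1/(1 − e^(−kτ)) ≈ 1.1174.
Single-dose peak C₀ = D/Vd = 1406/129 ≈ 10.899 mg/L.
Cmax,ss = C₀/(1 − f) ≈ 10.899/0.8949 ≈ 12.179 mg/L.
Peak 12.2 mg/L vs MTC 16 mg/L: below toxic threshold.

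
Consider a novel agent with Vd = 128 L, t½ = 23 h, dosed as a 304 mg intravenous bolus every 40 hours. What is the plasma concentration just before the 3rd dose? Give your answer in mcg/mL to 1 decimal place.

0.9 mcg/mL

f = (1/2)^(τ/t½) = (1/2)^(40/23) ≈ 0.2996.
C₀ = D/Vd = 304/128 ≈ 2.375 mcg/mL.
Before the 3rd dose, 2 doses have been given. Superposition: Cmin = C₀·(f + f²).
≈ 2.375 × (0.2996 + 0.0898) ≈ 2.375 × 0.3894 ≈ 0.925 mcg/mL.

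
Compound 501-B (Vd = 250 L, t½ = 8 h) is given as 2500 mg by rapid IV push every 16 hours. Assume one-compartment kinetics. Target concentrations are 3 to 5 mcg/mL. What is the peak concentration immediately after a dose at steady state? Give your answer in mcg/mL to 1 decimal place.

13.3 mcg/mL

τ = 16 h = 2 half-lives, so f = (1/2)^2 = 0.25.
Accumulation ratio R = 1/(1 − f) = 1/0.75 = 4/3.
Single-dose peak C₀ = D/Vd = 2500/250 = 10 mcg/mL.
Steady-state peak Cmax,ss = C₀·R = 10 × 4/3 ≈ 13.333 mcg/mL.
Peak 13.3 mcg/mL vs MTC 5 mcg/mL: exceeds toxic threshold.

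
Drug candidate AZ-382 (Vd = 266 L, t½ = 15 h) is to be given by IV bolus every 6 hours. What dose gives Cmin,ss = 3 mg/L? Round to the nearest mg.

255 mg

τ/t½ = 6/15 ≈ 0.4, so f = (1/2)^(6/15) ≈ 0.757858.
Cmin,ss = (D/Vd)·f/(1−f), so D = Cmin,ss·Vd·(1−f)/f.
D = 3 × 266 × (1−f)/f ≈ 3 × 266 × 0.31951 ≈ 254.97 mg.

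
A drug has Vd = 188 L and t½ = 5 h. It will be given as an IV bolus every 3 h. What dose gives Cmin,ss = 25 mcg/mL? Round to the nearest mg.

τ/t½ = 3/5 ≈ 0.6, so f = (1/2)^(3/5) ≈ 0.659754.
Cmin,ss = (D/Vd)·f/(1−f), so D = Cmin,ss·Vd·(1−f)/f.
D = 25 × 188 × (1−f)/f ≈ 25 × 188 × 0.51572 ≈ 2423.88 mg.

2424 mg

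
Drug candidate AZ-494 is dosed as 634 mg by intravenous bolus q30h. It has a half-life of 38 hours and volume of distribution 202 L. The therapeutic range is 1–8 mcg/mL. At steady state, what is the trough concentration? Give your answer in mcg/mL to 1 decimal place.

Over one 30-h interval, 30/38 ≈ 0.78947 half-lives elapse, leaving f ≈ 0.5786 of each dose.
At steady state, accumulation factor R = 1/(1 − e^(−kτ)) ≈ 2.3730.
Each bolus raises the concentration by D/Vd = 634/202 ≈ 3.139 mcg/mL.
Steady-state peak Cmax,ss = C₀·R ≈ 3.139 × 2.3730 ≈ 7.449 mcg/mL.
Steady-state trough Cmin,ss = Cmax,ss·f ≈ 7.449 × 0.5786 ≈ 4.310 mcg/mL.
Trough 4.3 mcg/mL vs MEC 1 mcg/mL: adequate.

4.3 mcg/mL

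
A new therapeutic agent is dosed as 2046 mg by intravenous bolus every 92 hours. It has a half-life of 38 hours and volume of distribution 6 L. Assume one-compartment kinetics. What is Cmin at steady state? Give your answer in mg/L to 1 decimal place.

78.3 mg/L

Over one 92-h interval, 92/38 ≈ 2.4211 half-lives elapse, leaving f ≈ 0.1867 of each dose.
Each bolus raises the concentration by D/Vd = 2046/6 ≈ 341.000 mg/L.
Steady-state trough Cmin,ss = C₀·f/(1−f) ≈ 341.000 × 0.1867/0.8133 ≈ 78.279 mg/L.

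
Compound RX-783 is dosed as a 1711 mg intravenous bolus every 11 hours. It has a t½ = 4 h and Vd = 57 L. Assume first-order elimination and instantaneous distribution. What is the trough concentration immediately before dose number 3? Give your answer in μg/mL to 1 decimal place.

f = (1/2)^(τ/t½) = (1/2)^(11/4) ≈ 0.1487.
C₀ = D/Vd = 1711/57 ≈ 30.018 μg/mL.
Before the 3rd dose, 2 doses have been given. Superposition: Cmin = C₀·(f + f²).
≈ 30.018 × (0.1487 + 0.0221) ≈ 30.018 × 0.1708 ≈ 5.127 μg/mL.

5.1 μg/mL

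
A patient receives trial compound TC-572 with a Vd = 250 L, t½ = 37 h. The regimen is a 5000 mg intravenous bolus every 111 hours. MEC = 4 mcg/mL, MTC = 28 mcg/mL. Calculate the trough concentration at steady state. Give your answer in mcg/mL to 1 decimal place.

2.9 mcg/mL

The dosing interval is 3 half-lives, so f = 2^(−3) = 0.125.
Accumulation ratio R = 1/(1 − f) = 1/0.875 = 8/7.
Single-dose peak C₀ = D/Vd = 5000/250 = 20 mcg/mL.
Steady-state peak Cmax,ss = C₀·R = 20 × 8/7 ≈ 22.857 mcg/mL.
Steady-state trough Cmin,ss = Cmax,ss·f ≈ 22.857 × 0.125 ≈ 2.857 mcg/mL.
Trough 2.9 mcg/mL vs MEC 4 mcg/mL: subtherapeutic.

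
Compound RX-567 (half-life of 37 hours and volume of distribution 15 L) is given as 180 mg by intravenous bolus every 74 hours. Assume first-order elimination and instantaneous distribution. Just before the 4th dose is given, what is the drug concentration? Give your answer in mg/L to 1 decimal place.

3.9 mg/L

f = (1/2)^(τ/t½) = (1/2)^(74/37) ≈ 0.2500.
C₀ = D/Vd = 180/15 ≈ 12.000 mg/L.
Before the 4th dose, 3 doses have been given. Superposition: Cmin = C₀·(f + f² + … + f^3).
≈ 12.000 × (0.2500 + 0.0625 + 0.0156) ≈ 12.000 × 0.3281 ≈ 3.937 mg/L.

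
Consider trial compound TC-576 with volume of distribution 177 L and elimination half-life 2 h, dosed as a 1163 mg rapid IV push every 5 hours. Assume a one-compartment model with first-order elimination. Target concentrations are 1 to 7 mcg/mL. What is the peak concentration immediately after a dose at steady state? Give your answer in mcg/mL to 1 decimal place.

k = ln2/t½ = ln2/2 ≈ 0.346574 h⁻¹; fraction remaining f = e^(−kτ) = e^(−0.346574×5) ≈ 0.1768.
Accumulation ratio R = 1/(1 − f) ≈ 1/0.8232 ≈ 1.2148.
Each bolus raises the concentration by D/Vd = 1163/177 ≈ 6.571 mcg/mL.
Cmax,ss = C₀/(1 − f) ≈ 6.571/0.8232 ≈ 7.982 mcg/mL.
Peak 8.0 mcg/mL vs MTC 7 mcg/mL: exceeds toxic threshold.

8.0 mcg/mL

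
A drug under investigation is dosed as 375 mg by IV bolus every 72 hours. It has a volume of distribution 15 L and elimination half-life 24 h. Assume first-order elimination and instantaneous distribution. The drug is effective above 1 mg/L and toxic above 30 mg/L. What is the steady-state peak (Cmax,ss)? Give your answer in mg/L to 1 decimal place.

28.6 mg/L

τ = 72 h = 3 half-lives, so f = (1/2)^3 = 0.125.
At steady state, R = 1/(1 − 0.125) = 8/7.
Single-dose peak C₀ = D/Vd = 375/15 = 25 mg/L.
Steady-state peak Cmax,ss = C₀·R = 25 × 8/7 ≈ 28.571 mg/L.
Peak 28.6 mg/L vs MTC 30 mg/L: below toxic threshold.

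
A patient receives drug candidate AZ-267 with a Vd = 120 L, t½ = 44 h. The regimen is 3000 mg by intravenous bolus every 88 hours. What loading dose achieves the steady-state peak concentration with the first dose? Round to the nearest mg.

4000 mg

f = (1/2)^(88/44) ≈ 0.250000; accumulation ratio R = 1/(1−f) ≈ 1.33333.
Loading dose to hit Cmax,ss on first dose: D_load = D_maint·R ≈ 3000 × 1.33333 ≈ 3999.99 mg.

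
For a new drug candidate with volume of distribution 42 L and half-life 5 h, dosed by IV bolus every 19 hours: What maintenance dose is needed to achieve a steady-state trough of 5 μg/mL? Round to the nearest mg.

2715 mg

τ/t½ = 19/5 ≈ 3.8, so f = (1/2)^(19/5) ≈ 0.071794.
Cmin,ss = (D/Vd)·f/(1−f), so D = Cmin,ss·Vd·(1−f)/f.
D = 5 × 42 × (1−f)/f ≈ 5 × 42 × 12.92874 ≈ 2715.04 mg.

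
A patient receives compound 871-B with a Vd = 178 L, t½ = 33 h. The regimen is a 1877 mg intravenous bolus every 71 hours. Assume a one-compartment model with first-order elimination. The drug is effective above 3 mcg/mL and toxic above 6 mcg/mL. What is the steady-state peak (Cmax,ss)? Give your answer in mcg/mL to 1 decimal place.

13.6 mcg/mL

k = ln2/t½ = ln2/33 ≈ 0.021004 h⁻¹; fraction remaining f = e^(−kτ) = e^(−0.021004×71) ≈ 0.2251.
Accumulation ratio R = 1/(1 − f) ≈ 1/0.7749 ≈ 1.2905.
Single-dose peak C₀ = D/Vd = 1877/178 ≈ 10.545 mcg/mL.
Steady-state peak Cmax,ss = C₀·R ≈ 10.545 × 1.2905 ≈ 13.608 mcg/mL.
Peak 13.6 mcg/mL vs MTC 6 mcg/mL: exceeds toxic threshold.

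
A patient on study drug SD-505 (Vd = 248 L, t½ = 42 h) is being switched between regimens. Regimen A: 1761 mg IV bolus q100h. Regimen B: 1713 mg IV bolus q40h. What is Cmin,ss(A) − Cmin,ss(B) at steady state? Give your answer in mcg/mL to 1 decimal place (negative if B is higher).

-5.7 mcg/mL

Regimen A: f = (1/2)^(100/42) ≈ 0.1920; Cmin,ss = (1761/248)·f/(1−f) ≈ 1.687 mcg/mL.
Regimen B: f = (1/2)^(40/42) ≈ 0.5168; Cmin,ss = (1713/248)·f/(1−f) ≈ 7.388 mcg/mL.
Difference ≈ 1.687 − 7.388 ≈ -5.701 mcg/mL.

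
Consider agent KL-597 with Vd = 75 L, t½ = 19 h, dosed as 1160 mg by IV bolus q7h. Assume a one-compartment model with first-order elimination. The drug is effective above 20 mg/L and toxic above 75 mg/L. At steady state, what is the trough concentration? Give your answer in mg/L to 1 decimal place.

k = ln2/t½ = ln2/19 ≈ 0.036481 h⁻¹; fraction remaining f = e^(−kτ) = e^(−0.036481×7) ≈ 0.7746.
At steady state, accumulation factor R = 1/(1 − e^(−kτ)) ≈ 4.4366.
Each bolus raises the concentration by D/Vd = 1160/75 ≈ 15.467 mg/L.
Cmax,ss = C₀/(1 − f) ≈ 15.467/0.2254 ≈ 68.620 mg/L.
Steady-state trough Cmin,ss = Cmax,ss·f ≈ 68.620 × 0.7746 ≈ 53.153 mg/L.
Trough 53.2 mg/L vs MEC 20 mg/L: adequate.

53.2 mg/L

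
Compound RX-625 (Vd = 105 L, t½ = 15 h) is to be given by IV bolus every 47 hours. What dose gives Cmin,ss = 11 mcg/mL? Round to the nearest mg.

τ/t½ = 47/15 ≈ 3.1333, so f = (1/2)^(47/15) ≈ 0.113965.
Cmin,ss = (D/Vd)·f/(1−f), so D = Cmin,ss·Vd·(1−f)/f.
D = 11 × 105 × (1−f)/f ≈ 11 × 105 × 7.77462 ≈ 8979.69 mg.

8980 mg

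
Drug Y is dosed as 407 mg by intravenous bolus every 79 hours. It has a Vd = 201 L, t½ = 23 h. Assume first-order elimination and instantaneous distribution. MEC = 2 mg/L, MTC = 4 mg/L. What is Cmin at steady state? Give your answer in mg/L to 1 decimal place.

Over one 79-h interval, 79/23 ≈ 3.4348 half-lives elapse, leaving f ≈ 0.0925 of each dose.
Single-dose peak C₀ = D/Vd = 407/201 ≈ 2.025 mg/L.
Steady-state trough Cmin,ss = C₀·f/(1−f) ≈ 2.025 × 0.0925/0.9075 ≈ 0.206 mg/L.
Trough 0.2 mg/L vs MEC 2 mg/L: subtherapeutic.

0.2 mg/L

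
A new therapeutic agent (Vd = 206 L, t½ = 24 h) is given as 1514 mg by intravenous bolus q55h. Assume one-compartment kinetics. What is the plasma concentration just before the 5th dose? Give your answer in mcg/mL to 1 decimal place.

1.9 mcg/mL

f = (1/2)^(τ/t½) = (1/2)^(55/24) ≈ 0.2042.
C₀ = D/Vd = 1514/206 ≈ 7.350 mcg/mL.
Before the 5th dose, 4 doses have been given. Superposition: Cmin = C₀·(f + f² + … + f^4).
≈ 7.350 × (0.2042 + 0.0417 + 0.0085 + 0.0017) ≈ 7.350 × 0.2561 ≈ 1.882 mcg/mL.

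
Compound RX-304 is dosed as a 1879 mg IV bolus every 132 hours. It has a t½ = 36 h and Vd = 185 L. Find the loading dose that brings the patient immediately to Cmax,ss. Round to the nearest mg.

2040 mg

f = (1/2)^(132/36) ≈ 0.078745; accumulation ratio R = 1/(1−f) ≈ 1.08548.
Loading dose to hit Cmax,ss on first dose: D_load = D_maint·R ≈ 1879 × 1.08548 ≈ 2039.62 mg.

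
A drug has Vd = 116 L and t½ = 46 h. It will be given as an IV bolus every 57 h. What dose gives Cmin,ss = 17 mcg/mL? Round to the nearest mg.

2683 mg

τ/t½ = 57/46 ≈ 1.2391, so f = (1/2)^(57/46) ≈ 0.423628.
Cmin,ss = (D/Vd)·f/(1−f), so D = Cmin,ss·Vd·(1−f)/f.
D = 17 × 116 × (1−f)/f ≈ 17 × 116 × 1.36056 ≈ 2683.02 mg.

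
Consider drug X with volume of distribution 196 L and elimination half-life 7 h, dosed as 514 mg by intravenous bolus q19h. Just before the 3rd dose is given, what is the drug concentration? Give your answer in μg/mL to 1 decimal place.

f = (1/2)^(τ/t½) = (1/2)^(19/7) ≈ 0.1524.
C₀ = D/Vd = 514/196 ≈ 2.622 μg/mL.
Before the 3rd dose, 2 doses have been given. Superposition: Cmin = C₀·(f + f²).
≈ 2.622 × (0.1524 + 0.0232) ≈ 2.622 × 0.1756 ≈ 0.460 μg/mL.

0.5 μg/mL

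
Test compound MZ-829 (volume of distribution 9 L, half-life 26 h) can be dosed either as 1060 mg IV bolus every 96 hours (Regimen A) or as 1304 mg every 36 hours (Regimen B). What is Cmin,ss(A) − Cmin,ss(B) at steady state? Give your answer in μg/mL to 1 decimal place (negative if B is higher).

Regimen A: f = (1/2)^(96/26) ≈ 0.0774; Cmin,ss = (1060/9)·f/(1−f) ≈ 9.881 μg/mL.
Regimen B: f = (1/2)^(36/26) ≈ 0.3830; Cmin,ss = (1304/9)·f/(1−f) ≈ 89.939 μg/mL.
Difference ≈ 9.881 − 89.939 ≈ -80.058 μg/mL.

-80.1 μg/mL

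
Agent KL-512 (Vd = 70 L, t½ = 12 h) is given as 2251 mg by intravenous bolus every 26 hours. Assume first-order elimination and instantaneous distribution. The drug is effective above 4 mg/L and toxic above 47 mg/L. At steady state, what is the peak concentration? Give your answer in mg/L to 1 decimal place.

k = ln2/t½ = ln2/12 ≈ 0.057762 h⁻¹; fraction remaining f = e^(−kτ) = e^(−0.057762×26) ≈ 0.2227.
At steady state, accumulation factor R = 1/(1 − e^(−kτ)) ≈ 1.2865.
Single-dose peak C₀ = D/Vd = 2251/70 ≈ 32.157 mg/L.
Steady-state peak Cmax,ss = C₀·R ≈ 32.157 × 1.2865 ≈ 41.370 mg/L.
Peak 41.4 mg/L vs MTC 47 mg/L: below toxic threshold.

41.4 mg/L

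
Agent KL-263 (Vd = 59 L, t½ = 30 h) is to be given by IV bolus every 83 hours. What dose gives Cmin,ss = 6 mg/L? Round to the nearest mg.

τ/t½ = 83/30 ≈ 2.7667, so f = (1/2)^(83/30) ≈ 0.146943.
Cmin,ss = (D/Vd)·f/(1−f), so D = Cmin,ss·Vd·(1−f)/f.
D = 6 × 59 × (1−f)/f ≈ 6 × 59 × 5.80536 ≈ 2055.10 mg.

2055 mg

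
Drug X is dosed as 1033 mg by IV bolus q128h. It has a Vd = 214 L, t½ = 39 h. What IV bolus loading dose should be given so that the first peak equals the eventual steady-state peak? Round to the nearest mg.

f = (1/2)^(128/39) ≈ 0.102803; accumulation ratio R = 1/(1−f) ≈ 1.11458.
Loading dose to hit Cmax,ss on first dose: D_load = D_maint·R ≈ 1033 × 1.11458 ≈ 1151.36 mg.

1151 mg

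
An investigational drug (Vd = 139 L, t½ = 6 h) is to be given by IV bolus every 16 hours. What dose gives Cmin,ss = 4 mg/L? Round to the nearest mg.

2974 mg

τ/t½ = 16/6 ≈ 2.6667, so f = (1/2)^(16/6) ≈ 0.157490.
Cmin,ss = (D/Vd)·f/(1−f), so D = Cmin,ss·Vd·(1−f)/f.
D = 4 × 139 × (1−f)/f ≈ 4 × 139 × 5.34961 ≈ 2974.38 mg.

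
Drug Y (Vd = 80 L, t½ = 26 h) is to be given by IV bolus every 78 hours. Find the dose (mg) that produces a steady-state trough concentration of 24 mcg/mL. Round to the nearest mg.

τ/t½ = 78/26 ≈ 3, so f = (1/2)^(78/26) ≈ 0.125000.
Cmin,ss = (D/Vd)·f/(1−f), so D = Cmin,ss·Vd·(1−f)/f.
D = 24 × 80 × (1−f)/f ≈ 24 × 80 × 7.00000 ≈ 13440.00 mg.

13440 mg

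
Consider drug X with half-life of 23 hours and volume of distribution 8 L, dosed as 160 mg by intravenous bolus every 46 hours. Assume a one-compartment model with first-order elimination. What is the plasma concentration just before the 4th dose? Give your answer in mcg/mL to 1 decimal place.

6.6 mcg/mL

f = (1/2)^(τ/t½) = (1/2)^(46/23) ≈ 0.2500.
C₀ = D/Vd = 160/8 ≈ 20.000 mcg/mL.
Before the 4th dose, 3 doses have been given. Superposition: Cmin = C₀·(f + f² + … + f^3).
≈ 20.000 × (0.2500 + 0.0625 + 0.0156) ≈ 20.000 × 0.3281 ≈ 6.562 mcg/mL.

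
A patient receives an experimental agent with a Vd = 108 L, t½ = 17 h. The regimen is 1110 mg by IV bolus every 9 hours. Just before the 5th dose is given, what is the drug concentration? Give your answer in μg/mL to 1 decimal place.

f = (1/2)^(τ/t½) = (1/2)^(9/17) ≈ 0.6928.
C₀ = D/Vd = 1110/108 ≈ 10.278 μg/mL.
Before the 5th dose, 4 doses have been given. Superposition: Cmin = C₀·(f + f² + … + f^4).
≈ 10.278 × (0.6928 + 0.4800 + 0.3325 + 0.2304) ≈ 10.278 × 1.7357 ≈ 17.840 μg/mL.

17.8 μg/mL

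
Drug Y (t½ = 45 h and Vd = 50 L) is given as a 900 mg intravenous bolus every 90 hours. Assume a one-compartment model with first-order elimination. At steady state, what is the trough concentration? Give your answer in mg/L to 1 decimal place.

6.0 mg/L

τ = 90 h = 2 half-lives, so f = (1/2)^2 = 0.25.
Accumulation ratio R = 1/(1 − f) = 1/0.75 = 4/3.
Single-dose peak C₀ = D/Vd = 900/50 = 18 mg/L.
Steady-state peak Cmax,ss = C₀·R = 18 × 4/3 ≈ 24.000 mg/L.
Steady-state trough Cmin,ss = Cmax,ss·f ≈ 24.000 × 0.25 ≈ 6.000 mg/L.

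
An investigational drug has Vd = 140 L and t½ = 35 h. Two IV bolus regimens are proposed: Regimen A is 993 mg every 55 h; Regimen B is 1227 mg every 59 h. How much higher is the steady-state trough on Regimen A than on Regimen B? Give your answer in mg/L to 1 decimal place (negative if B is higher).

-0.4 mg/L

Regimen A: f = (1/2)^(55/35) ≈ 0.3365; Cmin,ss = (993/140)·f/(1−f) ≈ 3.597 mg/L.
Regimen B: f = (1/2)^(59/35) ≈ 0.3108; Cmin,ss = (1227/140)·f/(1−f) ≈ 3.952 mg/L.
Difference ≈ 3.597 − 3.952 ≈ -0.355 mg/L.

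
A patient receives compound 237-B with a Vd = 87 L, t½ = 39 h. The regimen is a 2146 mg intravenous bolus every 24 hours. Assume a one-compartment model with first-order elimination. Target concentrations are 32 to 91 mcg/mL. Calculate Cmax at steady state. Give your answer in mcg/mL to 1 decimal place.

Over one 24-h interval, 24/39 ≈ 0.61538 half-lives elapse, leaving f ≈ 0.6528 of each dose.
At steady state, accumulation factor R = 1/(1 − e^(−kτ)) ≈ 2.8802.
Each bolus raises the concentration by D/Vd = 2146/87 ≈ 24.667 mcg/mL.
Steady-state peak Cmax,ss = C₀·R ≈ 24.667 × 2.8802 ≈ 71.046 mcg/mL.
Peak 71.0 mcg/mL vs MTC 91 mcg/mL: below toxic threshold.

71.0 mcg/mL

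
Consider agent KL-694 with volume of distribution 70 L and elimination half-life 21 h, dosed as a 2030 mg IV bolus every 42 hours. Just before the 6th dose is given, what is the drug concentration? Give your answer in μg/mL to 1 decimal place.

f = (1/2)^(τ/t½) = (1/2)^(42/21) ≈ 0.2500.
C₀ = D/Vd = 2030/70 ≈ 29.000 μg/mL.
Before the 6th dose, 5 doses have been given. Superposition: Cmin = C₀·(f + f² + … + f^5).
≈ 29.000 × (0.2500 + 0.0625 + 0.0156 + 0.0039 + 0.0010) ≈ 29.000 × 0.3330 ≈ 9.657 μg/mL.

9.7 μg/mL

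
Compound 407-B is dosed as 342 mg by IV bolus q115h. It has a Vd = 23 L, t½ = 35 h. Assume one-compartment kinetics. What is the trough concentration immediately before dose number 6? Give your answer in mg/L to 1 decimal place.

1.7 mg/L

f = (1/2)^(τ/t½) = (1/2)^(115/35) ≈ 0.1025.
C₀ = D/Vd = 342/23 ≈ 14.870 mg/L.
Before the 6th dose, 5 doses have been given. Superposition: Cmin = C₀·(f + f² + … + f^5).
≈ 14.870 × (0.1025 + 0.0105 + 0.0011 + 0.0001 + 0.0000) ≈ 14.870 × 0.1142 ≈ 1.698 mg/L.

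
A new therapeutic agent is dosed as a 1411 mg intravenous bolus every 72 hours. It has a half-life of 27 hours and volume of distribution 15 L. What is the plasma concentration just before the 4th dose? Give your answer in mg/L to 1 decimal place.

17.5 mg/L

f = (1/2)^(τ/t½) = (1/2)^(72/27) ≈ 0.1575.
C₀ = D/Vd = 1411/15 ≈ 94.067 mg/L.
Before the 4th dose, 3 doses have been given. Superposition: Cmin = C₀·(f + f² + … + f^3).
≈ 94.067 × (0.1575 + 0.0248 + 0.0039) ≈ 94.067 × 0.1862 ≈ 17.515 mg/L.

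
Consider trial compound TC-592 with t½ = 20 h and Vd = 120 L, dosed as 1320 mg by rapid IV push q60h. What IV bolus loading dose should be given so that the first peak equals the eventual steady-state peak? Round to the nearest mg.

1509 mg

f = (1/2)^(60/20) ≈ 0.125000; accumulation ratio R = 1/(1−f) ≈ 1.14286.
Loading dose to hit Cmax,ss on first dose: D_load = D_maint·R ≈ 1320 × 1.14286 ≈ 1508.58 mg.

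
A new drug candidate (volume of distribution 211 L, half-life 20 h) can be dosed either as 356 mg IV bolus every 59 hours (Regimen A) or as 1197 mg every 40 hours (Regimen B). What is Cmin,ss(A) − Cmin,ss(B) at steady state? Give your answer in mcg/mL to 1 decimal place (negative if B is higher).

Regimen A: f = (1/2)^(59/20) ≈ 0.1294; Cmin,ss = (356/211)·f/(1−f) ≈ 0.251 mcg/mL.
Regimen B: f = (1/2)^(40/20) ≈ 0.2500; Cmin,ss = (1197/211)·f/(1−f) ≈ 1.891 mcg/mL.
Difference ≈ 0.251 − 1.891 ≈ -1.640 mcg/mL.

-1.6 mcg/mL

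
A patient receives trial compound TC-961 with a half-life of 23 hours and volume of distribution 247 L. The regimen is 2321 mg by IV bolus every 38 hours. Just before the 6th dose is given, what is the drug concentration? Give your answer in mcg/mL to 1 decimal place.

4.4 mcg/mL

f = (1/2)^(τ/t½) = (1/2)^(38/23) ≈ 0.3182.
C₀ = D/Vd = 2321/247 ≈ 9.397 mcg/mL.
Before the 6th dose, 5 doses have been given. Superposition: Cmin = C₀·(f + f² + … + f^5).
≈ 9.397 × (0.3182 + 0.1013 + 0.0322 + 0.0103 + 0.0033) ≈ 9.397 × 0.4653 ≈ 4.372 mcg/mL.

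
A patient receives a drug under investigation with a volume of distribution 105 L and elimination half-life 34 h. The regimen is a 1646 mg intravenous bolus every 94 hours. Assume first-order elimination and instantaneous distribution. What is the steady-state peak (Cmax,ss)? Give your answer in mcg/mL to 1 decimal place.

τ/t½ = 94/34 ≈ 2.7647, so fraction remaining f = (1/2)^(94/34) ≈ 0.1471.
Accumulation ratio R = 1/(1 − f) ≈ 1/0.8529 ≈ 1.1725.
Single-dose peak C₀ = D/Vd = 1646/105 ≈ 15.676 mcg/mL.
Steady-state peak Cmax,ss = C₀·R ≈ 15.676 × 1.1725 ≈ 18.380 mcg/mL.

18.4 mcg/mL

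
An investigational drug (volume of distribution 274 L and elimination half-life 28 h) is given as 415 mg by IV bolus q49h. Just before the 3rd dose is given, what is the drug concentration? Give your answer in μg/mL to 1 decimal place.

0.6 μg/mL

f = (1/2)^(τ/t½) = (1/2)^(49/28) ≈ 0.2973.
C₀ = D/Vd = 415/274 ≈ 1.515 μg/mL.
Before the 3rd dose, 2 doses have been given. Superposition: Cmin = C₀·(f + f²).
≈ 1.515 × (0.2973 + 0.0884) ≈ 1.515 × 0.3857 ≈ 0.584 μg/mL.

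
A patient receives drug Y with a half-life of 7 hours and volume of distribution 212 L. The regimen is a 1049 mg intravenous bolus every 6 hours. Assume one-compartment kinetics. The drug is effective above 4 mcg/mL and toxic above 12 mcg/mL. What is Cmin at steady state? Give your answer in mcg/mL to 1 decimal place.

6.1 mcg/mL

k = ln2/t½ = ln2/7 ≈ 0.099021 h⁻¹; fraction remaining f = e^(−kτ) = e^(−0.099021×6) ≈ 0.5520.
Single-dose peak C₀ = D/Vd = 1049/212 ≈ 4.948 mcg/mL.
Steady-state trough Cmin,ss = C₀·f/(1−f) ≈ 4.948 × 0.5520/0.4480 ≈ 6.097 mcg/mL.
Trough 6.1 mcg/mL vs MEC 4 mcg/mL: adequate.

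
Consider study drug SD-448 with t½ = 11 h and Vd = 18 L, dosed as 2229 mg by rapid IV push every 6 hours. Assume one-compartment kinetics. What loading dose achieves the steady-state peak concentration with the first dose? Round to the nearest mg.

f = (1/2)^(6/11) ≈ 0.685175; accumulation ratio R = 1/(1−f) ≈ 3.17637.
Loading dose to hit Cmax,ss on first dose: D_load = D_maint·R ≈ 2229 × 3.17637 ≈ 7080.13 mg.

7080 mg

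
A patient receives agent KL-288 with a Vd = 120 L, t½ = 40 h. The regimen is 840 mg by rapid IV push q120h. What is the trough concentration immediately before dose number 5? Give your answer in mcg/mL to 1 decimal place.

1.0 mcg/mL

f = (1/2)^(τ/t½) = (1/2)^(120/40) ≈ 0.1250.
C₀ = D/Vd = 840/120 ≈ 7.000 mcg/mL.
Before the 5th dose, 4 doses have been given. Superposition: Cmin = C₀·(f + f² + … + f^4).
≈ 7.000 × (0.1250 + 0.0156 + 0.0020 + 0.0002) ≈ 7.000 × 0.1428 ≈ 1.000 mcg/mL.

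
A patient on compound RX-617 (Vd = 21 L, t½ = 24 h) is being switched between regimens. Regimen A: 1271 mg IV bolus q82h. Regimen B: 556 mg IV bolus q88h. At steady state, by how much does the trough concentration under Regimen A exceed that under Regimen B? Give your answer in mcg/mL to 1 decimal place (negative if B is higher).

4.0 mcg/mL

Regimen A: f = (1/2)^(82/24) ≈ 0.0936; Cmin,ss = (1271/21)·f/(1−f) ≈ 6.250 mcg/mL.
Regimen B: f = (1/2)^(88/24) ≈ 0.0787; Cmin,ss = (556/21)·f/(1−f) ≈ 2.262 mcg/mL.
Difference ≈ 6.250 − 2.262 ≈ 3.988 mcg/mL.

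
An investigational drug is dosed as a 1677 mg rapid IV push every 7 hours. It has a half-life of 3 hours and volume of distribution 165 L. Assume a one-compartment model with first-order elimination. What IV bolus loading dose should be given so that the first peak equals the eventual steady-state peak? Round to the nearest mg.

f = (1/2)^(7/3) ≈ 0.198425; accumulation ratio R = 1/(1−f) ≈ 1.24754.
Loading dose to hit Cmax,ss on first dose: D_load = D_maint·R ≈ 1677 × 1.24754 ≈ 2092.12 mg.

2092 mg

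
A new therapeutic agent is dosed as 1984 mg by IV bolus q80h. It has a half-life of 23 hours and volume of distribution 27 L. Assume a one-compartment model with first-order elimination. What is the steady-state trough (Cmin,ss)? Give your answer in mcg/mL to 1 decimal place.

Over one 80-h interval, 80/23 ≈ 3.4783 half-lives elapse, leaving f ≈ 0.0897 of each dose.
Single-dose peak C₀ = D/Vd = 1984/27 ≈ 73.481 mcg/mL.
Steady-state trough Cmin,ss = C₀·f/(1−f) ≈ 73.481 × 0.0897/0.9103 ≈ 7.241 mcg/mL.

7.2 mcg/mL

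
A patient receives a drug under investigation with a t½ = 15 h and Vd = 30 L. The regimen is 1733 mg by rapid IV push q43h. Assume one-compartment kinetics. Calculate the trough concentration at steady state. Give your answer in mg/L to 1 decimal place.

k = ln2/t½ = ln2/15 ≈ 0.046210 h⁻¹; fraction remaining f = e^(−kτ) = e^(−0.046210×43) ≈ 0.1371.
Accumulation ratio R = 1/(1 − f) ≈ 1/0.8629 ≈ 1.1589.
Single-dose peak C₀ = D/Vd = 1733/30 ≈ 57.767 mg/L.
Steady-state peak Cmax,ss = C₀·R ≈ 57.767 × 1.1589 ≈ 66.946 mg/L.
One interval later, Cmin,ss = Cmax,ss·e^(−kτ) ≈ 66.946 × 0.1371 ≈ 9.178 mg/L.

9.2 mg/L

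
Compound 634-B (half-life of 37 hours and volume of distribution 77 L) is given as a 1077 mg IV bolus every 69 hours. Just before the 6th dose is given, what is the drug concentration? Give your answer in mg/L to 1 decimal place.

5.3 mg/L

f = (1/2)^(τ/t½) = (1/2)^(69/37) ≈ 0.2745.
C₀ = D/Vd = 1077/77 ≈ 13.987 mg/L.
Before the 6th dose, 5 doses have been given. Superposition: Cmin = C₀·(f + f² + … + f^5).
≈ 13.987 × (0.2745 + 0.0754 + 0.0207 + 0.0057 + 0.0016) ≈ 13.987 × 0.3779 ≈ 5.286 mg/L.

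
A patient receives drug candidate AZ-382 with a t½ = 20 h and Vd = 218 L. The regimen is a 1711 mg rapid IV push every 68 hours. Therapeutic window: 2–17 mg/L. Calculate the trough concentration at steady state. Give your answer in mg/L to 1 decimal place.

k = ln2/t½ = ln2/20 ≈ 0.034657 h⁻¹; fraction remaining f = e^(−kτ) = e^(−0.034657×68) ≈ 0.0947.
Accumulation ratio R = 1/(1 − f) ≈ 1/0.9053 ≈ 1.1046.
Single-dose peak C₀ = D/Vd = 1711/218 ≈ 7.849 mg/L.
Cmax,ss = C₀/(1 − f) ≈ 7.849/0.9053 ≈ 8.670 mg/L.
Steady-state trough Cmin,ss = Cmax,ss·f ≈ 8.670 × 0.0947 ≈ 0.821 mg/L.
Trough 0.8 mg/L vs MEC 2 mg/L: subtherapeutic.

0.8 mg/L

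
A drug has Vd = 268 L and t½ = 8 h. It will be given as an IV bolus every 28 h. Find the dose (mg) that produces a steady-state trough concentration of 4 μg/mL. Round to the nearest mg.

11056 mg

τ/t½ = 28/8 ≈ 3.5, so f = (1/2)^(28/8) ≈ 0.088388.
Cmin,ss = (D/Vd)·f/(1−f), so D = Cmin,ss·Vd·(1−f)/f.
D = 4 × 268 × (1−f)/f ≈ 4 × 268 × 10.31375 ≈ 11056.34 mg.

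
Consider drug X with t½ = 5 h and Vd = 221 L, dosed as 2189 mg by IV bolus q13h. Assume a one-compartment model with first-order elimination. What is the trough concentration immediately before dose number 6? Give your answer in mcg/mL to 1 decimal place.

2.0 mcg/mL

f = (1/2)^(τ/t½) = (1/2)^(13/5) ≈ 0.1649.
C₀ = D/Vd = 2189/221 ≈ 9.905 mcg/mL.
Before the 6th dose, 5 doses have been given. Superposition: Cmin = C₀·(f + f² + … + f^5).
≈ 9.905 × (0.1649 + 0.0272 + 0.0045 + 0.0007 + 0.0001) ≈ 9.905 × 0.1974 ≈ 1.955 mcg/mL.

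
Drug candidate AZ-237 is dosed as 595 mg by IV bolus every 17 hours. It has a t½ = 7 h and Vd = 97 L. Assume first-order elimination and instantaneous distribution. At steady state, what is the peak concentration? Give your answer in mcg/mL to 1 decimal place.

τ/t½ = 17/7 ≈ 2.4286, so fraction remaining f = (1/2)^(17/7) ≈ 0.1857.
At steady state, accumulation factor R = 1/(1 − e^(−kτ)) ≈ 1.2280.
Each bolus raises the concentration by D/Vd = 595/97 ≈ 6.134 mcg/mL.
Steady-state peak Cmax,ss = C₀·R ≈ 6.134 × 1.2280 ≈ 7.533 mcg/mL.

7.5 mcg/mL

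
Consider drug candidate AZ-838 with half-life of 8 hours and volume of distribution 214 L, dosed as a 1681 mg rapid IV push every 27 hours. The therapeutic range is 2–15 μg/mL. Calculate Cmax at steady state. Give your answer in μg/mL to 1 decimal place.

Over one 27-h interval, 27/8 ≈ 3.375 half-lives elapse, leaving f ≈ 0.0964 of each dose.
At steady state, accumulation factor R = 1/(1 − e^(−kτ)) ≈ 1.1067.
Single-dose peak C₀ = D/Vd = 1681/214 ≈ 7.855 μg/mL.
Steady-state peak Cmax,ss = C₀·R ≈ 7.855 × 1.1067 ≈ 8.693 μg/mL.
Peak 8.7 μg/mL vs MTC 15 μg/mL: below toxic threshold.

8.7 μg/mL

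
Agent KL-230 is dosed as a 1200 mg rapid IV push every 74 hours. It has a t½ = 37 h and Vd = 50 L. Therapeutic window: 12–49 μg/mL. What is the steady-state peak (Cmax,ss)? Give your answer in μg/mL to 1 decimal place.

32.0 μg/mL

The dosing interval is 2 half-lives, so f = 2^(−2) = 0.25.
At steady state, R = 1/(1 − 0.25) = 4/3.
Single-dose peak C₀ = D/Vd = 1200/50 = 24 μg/mL.
Steady-state peak Cmax,ss = C₀·R = 24 × 4/3 ≈ 32.000 μg/mL.
Peak 32.0 μg/mL vs MTC 49 μg/mL: below toxic threshold.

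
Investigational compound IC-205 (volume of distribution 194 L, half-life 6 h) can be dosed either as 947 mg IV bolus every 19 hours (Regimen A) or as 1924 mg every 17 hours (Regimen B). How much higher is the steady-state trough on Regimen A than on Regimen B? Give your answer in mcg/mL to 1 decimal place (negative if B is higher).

-1.0 mcg/mL

Regimen A: f = (1/2)^(19/6) ≈ 0.1114; Cmin,ss = (947/194)·f/(1−f) ≈ 0.612 mcg/mL.
Regimen B: f = (1/2)^(17/6) ≈ 0.1403; Cmin,ss = (1924/194)·f/(1−f) ≈ 1.619 mcg/mL.
Difference ≈ 0.612 − 1.619 ≈ -1.007 mcg/mL.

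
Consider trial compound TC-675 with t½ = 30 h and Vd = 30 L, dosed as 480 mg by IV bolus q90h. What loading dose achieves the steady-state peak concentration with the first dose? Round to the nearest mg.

f = (1/2)^(90/30) ≈ 0.125000; accumulation ratio R = 1/(1−f) ≈ 1.14286.
Loading dose to hit Cmax,ss on first dose: D_load = D_maint·R ≈ 480 × 1.14286 ≈ 548.57 mg.

549 mg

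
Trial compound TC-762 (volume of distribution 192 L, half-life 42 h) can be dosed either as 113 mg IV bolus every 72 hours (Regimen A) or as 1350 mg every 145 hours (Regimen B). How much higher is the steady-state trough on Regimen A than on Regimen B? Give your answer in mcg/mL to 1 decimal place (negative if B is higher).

-0.4 mcg/mL

Regimen A: f = (1/2)^(72/42) ≈ 0.3048; Cmin,ss = (113/192)·f/(1−f) ≈ 0.258 mcg/mL.
Regimen B: f = (1/2)^(145/42) ≈ 0.0914; Cmin,ss = (1350/192)·f/(1−f) ≈ 0.707 mcg/mL.
Difference ≈ 0.258 − 0.707 ≈ -0.449 mcg/mL.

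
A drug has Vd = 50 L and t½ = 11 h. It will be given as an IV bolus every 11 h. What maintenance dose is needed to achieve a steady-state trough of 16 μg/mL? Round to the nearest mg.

800 mg

τ/t½ = 11/11 ≈ 1, so f = (1/2)^(11/11) ≈ 0.500000.
Cmin,ss = (D/Vd)·f/(1−f), so D = Cmin,ss·Vd·(1−f)/f.
D = 16 × 50 × (1−f)/f ≈ 16 × 50 × 1.00000 ≈ 800.00 mg.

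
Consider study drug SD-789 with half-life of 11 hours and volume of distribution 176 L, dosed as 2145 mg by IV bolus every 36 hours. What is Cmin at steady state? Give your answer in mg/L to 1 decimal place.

1.4 mg/L

τ/t½ = 36/11 ≈ 3.2727, so fraction remaining f = (1/2)^(36/11) ≈ 0.1035.
Accumulation ratio R = 1/(1 − f) ≈ 1/0.8965 ≈ 1.1154.
Single-dose peak C₀ = D/Vd = 2145/176 ≈ 12.188 mg/L.
Cmax,ss = C₀/(1 − f) ≈ 12.188/0.8965 ≈ 13.595 mg/L.
One interval later, Cmin,ss = Cmax,ss·e^(−kτ) ≈ 13.595 × 0.1035 ≈ 1.407 mg/L.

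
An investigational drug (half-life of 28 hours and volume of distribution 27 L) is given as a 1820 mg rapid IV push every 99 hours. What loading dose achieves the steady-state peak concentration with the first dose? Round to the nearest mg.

f = (1/2)^(99/28) ≈ 0.086227; accumulation ratio R = 1/(1−f) ≈ 1.09436.
Loading dose to hit Cmax,ss on first dose: D_load = D_maint·R ≈ 1820 × 1.09436 ≈ 1991.74 mg.

1992 mg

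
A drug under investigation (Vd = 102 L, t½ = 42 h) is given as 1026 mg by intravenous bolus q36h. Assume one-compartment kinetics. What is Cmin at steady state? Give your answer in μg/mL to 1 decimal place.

τ/t½ = 36/42 ≈ 0.85714, so fraction remaining f = (1/2)^(36/42) ≈ 0.5520.
Accumulation ratio R = 1/(1 − f) ≈ 1/0.4480 ≈ 2.2321.
Each bolus raises the concentration by D/Vd = 1026/102 ≈ 10.059 μg/mL.
Steady-state peak Cmax,ss = C₀·R ≈ 10.059 × 2.2321 ≈ 22.453 μg/mL.
Steady-state trough Cmin,ss = Cmax,ss·f ≈ 22.453 × 0.5520 ≈ 12.394 μg/mL.

12.4 μg/mL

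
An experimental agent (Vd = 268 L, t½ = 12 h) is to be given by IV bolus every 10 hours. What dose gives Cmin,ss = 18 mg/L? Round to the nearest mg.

3771 mg

τ/t½ = 10/12 ≈ 0.83333, so f = (1/2)^(10/12) ≈ 0.561231.
Cmin,ss = (D/Vd)·f/(1−f), so D = Cmin,ss·Vd·(1−f)/f.
D = 18 × 268 × (1−f)/f ≈ 18 × 268 × 0.78180 ≈ 3771.40 mg.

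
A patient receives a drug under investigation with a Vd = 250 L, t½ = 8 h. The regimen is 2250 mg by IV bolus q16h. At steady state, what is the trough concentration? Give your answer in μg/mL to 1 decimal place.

The dosing interval is 2 half-lives, so f = 2^(−2) = 0.25.
At steady state, R = 1/(1 − 0.25) = 4/3.
Single-dose peak C₀ = D/Vd = 2250/250 = 9 μg/mL.
Steady-state peak Cmax,ss = C₀·R = 9 × 4/3 ≈ 12.000 μg/mL.
Steady-state trough Cmin,ss = Cmax,ss·f ≈ 12.000 × 0.25 ≈ 3.000 μg/mL.

3.0 μg/mL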